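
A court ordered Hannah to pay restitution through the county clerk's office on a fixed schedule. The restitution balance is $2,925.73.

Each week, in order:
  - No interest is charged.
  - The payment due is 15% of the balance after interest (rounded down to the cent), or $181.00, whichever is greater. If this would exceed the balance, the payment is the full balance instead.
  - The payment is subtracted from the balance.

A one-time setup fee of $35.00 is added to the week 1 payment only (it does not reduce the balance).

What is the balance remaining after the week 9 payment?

Week 1: opening $2,925.73; payment $438.85 (+ $35.00 fee); balance $2,486.88
Week 2: opening $2,486.88; payment $373.03; balance $2,113.85
Week 3: opening $2,113.85; payment $317.07; balance $1,796.78
Week 4: opening $1,796.78; payment $269.51; balance $1,527.27
Week 5: opening $1,527.27; payment $229.09; balance $1,298.18
Week 6: opening $1,298.18; payment $194.72; balance $1,103.46
Week 7: opening $1,103.46; payment $181.00; balance $922.46
Week 8: opening $922.46; payment $181.00; balance $741.46
Week 9: opening $741.46; payment $181.00; balance $560.46

$560.46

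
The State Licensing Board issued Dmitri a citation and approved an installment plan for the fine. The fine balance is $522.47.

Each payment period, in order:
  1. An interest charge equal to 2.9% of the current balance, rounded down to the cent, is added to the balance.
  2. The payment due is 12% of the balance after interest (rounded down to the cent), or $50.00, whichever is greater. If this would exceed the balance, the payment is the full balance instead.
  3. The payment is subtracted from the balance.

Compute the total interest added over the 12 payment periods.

$99.17

# | Opening | Interest | Payment | End bal
1 | $522.47 | $15.15 | $64.51 | $473.11
2 | $473.11 | $13.72 | $58.41 | $428.42
3 | $428.42 | $12.42 | $52.90 | $387.94
4 | $387.94 | $11.25 | $50.00 | $349.19
5 | $349.19 | $10.12 | $50.00 | $309.31
6 | $309.31 | $8.96 | $50.00 | $268.27
7 | $268.27 | $7.77 | $50.00 | $226.04
8 | $226.04 | $6.55 | $50.00 | $182.59
9 | $182.59 | $5.29 | $50.00 | $137.88
10 | $137.88 | $3.99 | $50.00 | $91.87
11 | $91.87 | $2.66 | $50.00 | $44.53
12 | $44.53 | $1.29 | $45.82 | $0.00
Total interest: $15.15 + $13.72 + $12.42 + $11.25 + $10.12 + $8.96 + $7.77 + $6.55 + $5.29 + $3.99 + $2.66 + $1.29 = $99.17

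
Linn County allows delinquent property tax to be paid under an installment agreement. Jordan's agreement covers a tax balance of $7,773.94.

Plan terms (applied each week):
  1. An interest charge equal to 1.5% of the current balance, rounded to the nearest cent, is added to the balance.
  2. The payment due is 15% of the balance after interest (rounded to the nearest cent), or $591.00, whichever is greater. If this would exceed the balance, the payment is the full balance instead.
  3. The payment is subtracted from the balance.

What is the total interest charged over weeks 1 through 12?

$660.78

Week 1: opening $7,773.94; interest $116.61 → $7,890.55; payment $1,183.58; balance $6,706.97
Week 2: opening $6,706.97; interest $100.60 → $6,807.57; payment $1,021.14; balance $5,786.43
Week 3: opening $5,786.43; interest $86.80 → $5,873.23; payment $880.98; balance $4,992.25
Week 4: opening $4,992.25; interest $74.88 → $5,067.13; payment $760.07; balance $4,307.06
Week 5: opening $4,307.06; interest $64.61 → $4,371.67; payment $655.75; balance $3,715.92
Week 6: opening $3,715.92; interest $55.74 → $3,771.66; payment $591.00; balance $3,180.66
Week 7: opening $3,180.66; interest $47.71 → $3,228.37; payment $591.00; balance $2,637.37
Week 8: opening $2,637.37; interest $39.56 → $2,676.93; payment $591.00; balance $2,085.93
Week 9: opening $2,085.93; interest $31.29 → $2,117.22; payment $591.00; balance $1,526.22
Week 10: opening $1,526.22; interest $22.89 → $1,549.11; payment $591.00; balance $958.11
Week 11: opening $958.11; interest $14.37 → $972.48; payment $591.00; balance $381.48
Week 12: opening $381.48; interest $5.72 → $387.20; payment $387.20; balance $0.00
Total interest: $116.61 + $100.60 + $86.80 + $74.88 + $64.61 + $55.74 + $47.71 + $39.56 + $31.29 + $22.89 + $14.37 + $5.72 = $660.78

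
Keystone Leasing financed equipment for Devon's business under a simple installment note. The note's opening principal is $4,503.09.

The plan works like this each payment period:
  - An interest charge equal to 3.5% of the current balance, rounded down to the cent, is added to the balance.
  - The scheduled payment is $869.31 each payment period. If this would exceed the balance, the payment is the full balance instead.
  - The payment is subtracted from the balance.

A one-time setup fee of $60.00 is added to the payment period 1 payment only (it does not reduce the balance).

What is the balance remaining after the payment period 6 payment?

Payment period 1: $4,503.09 +$157.60 interest = $4,660.69; pay $869.31 (+ $60.00 fee) → $3,791.38
Payment period 2: $3,791.38 +$132.69 interest = $3,924.07; pay $869.31 → $3,054.76
Payment period 3: $3,054.76 +$106.91 interest = $3,161.67; pay $869.31 → $2,292.36
Payment period 4: $2,292.36 +$80.23 interest = $2,372.59; pay $869.31 → $1,503.28
Payment period 5: $1,503.28 +$52.61 interest = $1,555.89; pay $869.31 → $686.58
Payment period 6: $686.58 +$24.03 interest = $710.61; pay $710.61 → $0.00

$0.00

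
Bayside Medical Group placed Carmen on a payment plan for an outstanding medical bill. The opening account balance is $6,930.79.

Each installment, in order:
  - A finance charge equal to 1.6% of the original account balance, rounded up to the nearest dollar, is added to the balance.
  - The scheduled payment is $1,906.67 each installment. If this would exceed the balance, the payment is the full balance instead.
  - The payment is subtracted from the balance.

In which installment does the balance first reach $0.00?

# | Opening | Interest | Payment | End bal
1 | $6,930.79 | $111.00 | $1,906.67 | $5,135.12
2 | $5,135.12 | $111.00 | $1,906.67 | $3,339.45
3 | $3,339.45 | $111.00 | $1,906.67 | $1,543.78
4 | $1,543.78 | $111.00 | $1,654.78 | $0.00
Balance reaches $0.00 in installment 4.

4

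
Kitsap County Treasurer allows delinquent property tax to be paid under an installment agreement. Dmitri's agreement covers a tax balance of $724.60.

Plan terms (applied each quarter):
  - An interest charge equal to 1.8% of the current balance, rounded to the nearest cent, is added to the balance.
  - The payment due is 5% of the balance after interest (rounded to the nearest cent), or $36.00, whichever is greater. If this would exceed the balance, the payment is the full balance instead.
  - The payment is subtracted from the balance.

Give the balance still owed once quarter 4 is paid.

Quarter 1: $724.60 +$13.04 interest = $737.64; pay $36.88 → $700.76
Quarter 2: $700.76 +$12.61 interest = $713.37; pay $36.00 → $677.37
Quarter 3: $677.37 +$12.19 interest = $689.56; pay $36.00 → $653.56
Quarter 4: $653.56 +$11.76 interest = $665.32; pay $36.00 → $629.32

$629.32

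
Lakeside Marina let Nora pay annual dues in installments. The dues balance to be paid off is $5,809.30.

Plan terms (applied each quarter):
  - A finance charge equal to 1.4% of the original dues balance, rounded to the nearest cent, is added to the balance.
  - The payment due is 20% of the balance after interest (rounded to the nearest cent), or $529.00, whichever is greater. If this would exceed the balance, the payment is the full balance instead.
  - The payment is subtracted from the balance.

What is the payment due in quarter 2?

$958.77

# | Opening | Interest | Payment | End bal
1 | $5,809.30 | $81.33 | $1,178.13 | $4,712.50
2 | $4,712.50 | $81.33 | $958.77 | $3,835.06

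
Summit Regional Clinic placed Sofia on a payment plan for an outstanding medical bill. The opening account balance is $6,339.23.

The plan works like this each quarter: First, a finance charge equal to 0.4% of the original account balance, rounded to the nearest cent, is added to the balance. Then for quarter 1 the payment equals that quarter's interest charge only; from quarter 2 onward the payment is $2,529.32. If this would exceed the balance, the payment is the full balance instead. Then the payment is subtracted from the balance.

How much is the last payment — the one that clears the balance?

$1,356.67

# | Opening | Interest | Payment | End bal
1 | $6,339.23 | $25.36 | $25.36 | $6,339.23
2 | $6,339.23 | $25.36 | $2,529.32 | $3,835.27
3 | $3,835.27 | $25.36 | $2,529.32 | $1,331.31
4 | $1,331.31 | $25.36 | $1,356.67 | $0.00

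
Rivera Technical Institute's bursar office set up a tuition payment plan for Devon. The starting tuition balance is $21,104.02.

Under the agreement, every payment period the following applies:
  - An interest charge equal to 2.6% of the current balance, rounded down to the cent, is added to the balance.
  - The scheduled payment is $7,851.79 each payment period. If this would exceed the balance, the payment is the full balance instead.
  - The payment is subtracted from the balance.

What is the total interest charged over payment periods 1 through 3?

Payment period 1: opening $21,104.02; interest $548.70 → $21,652.72; payment $7,851.79; balance $13,800.93
Payment period 2: opening $13,800.93; interest $358.82 → $14,159.75; payment $7,851.79; balance $6,307.96
Payment period 3: opening $6,307.96; interest $164.00 → $6,471.96; payment $6,471.96; balance $0.00
Total interest: $548.70 + $358.82 + $164.00 = $1,071.52

$1,071.52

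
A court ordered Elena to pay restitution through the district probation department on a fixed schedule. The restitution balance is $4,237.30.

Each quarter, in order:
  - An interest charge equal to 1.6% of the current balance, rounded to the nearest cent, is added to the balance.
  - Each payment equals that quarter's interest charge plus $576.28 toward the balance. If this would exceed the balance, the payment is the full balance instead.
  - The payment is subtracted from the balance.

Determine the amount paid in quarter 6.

# | Opening | Interest | Payment | End bal
1 | $4,237.30 | $67.80 | $644.08 | $3,661.02
2 | $3,661.02 | $58.58 | $634.86 | $3,084.74
3 | $3,084.74 | $49.36 | $625.64 | $2,508.46
4 | $2,508.46 | $40.14 | $616.42 | $1,932.18
5 | $1,932.18 | $30.91 | $607.19 | $1,355.90
6 | $1,355.90 | $21.69 | $597.97 | $779.62

$597.97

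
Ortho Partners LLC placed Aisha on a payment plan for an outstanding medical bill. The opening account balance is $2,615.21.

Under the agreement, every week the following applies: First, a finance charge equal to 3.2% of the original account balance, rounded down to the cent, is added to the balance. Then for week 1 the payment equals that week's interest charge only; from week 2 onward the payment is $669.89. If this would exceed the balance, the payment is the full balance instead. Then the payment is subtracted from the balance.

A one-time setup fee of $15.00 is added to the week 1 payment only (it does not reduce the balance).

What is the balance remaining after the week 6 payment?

$0.00

Week 1: opening $2,615.21; interest $83.68 → $2,698.89; payment $83.68 (+ $15.00 fee); balance $2,615.21
Week 2: opening $2,615.21; interest $83.68 → $2,698.89; payment $669.89; balance $2,029.00
Week 3: opening $2,029.00; interest $83.68 → $2,112.68; payment $669.89; balance $1,442.79
Week 4: opening $1,442.79; interest $83.68 → $1,526.47; payment $669.89; balance $856.58
Week 5: opening $856.58; interest $83.68 → $940.26; payment $669.89; balance $270.37
Week 6: opening $270.37; interest $83.68 → $354.05; payment $354.05; balance $0.00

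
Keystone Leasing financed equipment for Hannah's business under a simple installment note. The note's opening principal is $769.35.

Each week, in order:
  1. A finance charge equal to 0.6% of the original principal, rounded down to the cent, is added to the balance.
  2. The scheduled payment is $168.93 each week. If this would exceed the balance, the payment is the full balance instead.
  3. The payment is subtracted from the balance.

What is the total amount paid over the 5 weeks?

Week 1: opening $769.35; interest $4.61 → $773.96; payment $168.93; balance $605.03
Week 2: opening $605.03; interest $4.61 → $609.64; payment $168.93; balance $440.71
Week 3: opening $440.71; interest $4.61 → $445.32; payment $168.93; balance $276.39
Week 4: opening $276.39; interest $4.61 → $281.00; payment $168.93; balance $112.07
Week 5: opening $112.07; interest $4.61 → $116.68; payment $116.68; balance $0.00
Total paid: $792.40

$792.40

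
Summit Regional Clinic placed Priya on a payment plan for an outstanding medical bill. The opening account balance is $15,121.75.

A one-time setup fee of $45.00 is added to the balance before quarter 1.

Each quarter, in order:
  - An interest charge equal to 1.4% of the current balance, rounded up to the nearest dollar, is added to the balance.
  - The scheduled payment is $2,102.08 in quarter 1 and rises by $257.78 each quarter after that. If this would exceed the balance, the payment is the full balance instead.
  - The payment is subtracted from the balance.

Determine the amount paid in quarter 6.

# | Opening | Interest | Payment | End bal
1 | $15,166.75 | $213.00 | $2,102.08 | $13,277.67
2 | $13,277.67 | $186.00 | $2,359.86 | $11,103.81
3 | $11,103.81 | $156.00 | $2,617.64 | $8,642.17
4 | $8,642.17 | $121.00 | $2,875.42 | $5,887.75
5 | $5,887.75 | $83.00 | $3,133.20 | $2,837.55
6 | $2,837.55 | $40.00 | $2,877.55 | $0.00

$2,877.55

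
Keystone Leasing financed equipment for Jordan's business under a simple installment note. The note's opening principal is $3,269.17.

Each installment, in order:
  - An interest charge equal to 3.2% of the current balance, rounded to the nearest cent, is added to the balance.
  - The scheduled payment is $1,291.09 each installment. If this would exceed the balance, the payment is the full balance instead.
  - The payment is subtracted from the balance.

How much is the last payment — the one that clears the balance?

Installment 1: opening $3,269.17; interest $104.61 → $3,373.78; payment $1,291.09; balance $2,082.69
Installment 2: opening $2,082.69; interest $66.65 → $2,149.34; payment $1,291.09; balance $858.25
Installment 3: opening $858.25; interest $27.46 → $885.71; payment $885.71; balance $0.00

$885.71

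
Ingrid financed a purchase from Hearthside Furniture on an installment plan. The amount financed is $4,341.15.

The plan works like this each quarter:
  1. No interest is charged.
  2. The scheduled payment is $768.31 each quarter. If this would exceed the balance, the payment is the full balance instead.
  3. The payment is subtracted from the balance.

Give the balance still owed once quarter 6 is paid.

Quarter 1: opening $4,341.15; payment $768.31; balance $3,572.84
Quarter 2: opening $3,572.84; payment $768.31; balance $2,804.53
Quarter 3: opening $2,804.53; payment $768.31; balance $2,036.22
Quarter 4: opening $2,036.22; payment $768.31; balance $1,267.91
Quarter 5: opening $1,267.91; payment $768.31; balance $499.60
Quarter 6: opening $499.60; payment $499.60; balance $0.00

$0.00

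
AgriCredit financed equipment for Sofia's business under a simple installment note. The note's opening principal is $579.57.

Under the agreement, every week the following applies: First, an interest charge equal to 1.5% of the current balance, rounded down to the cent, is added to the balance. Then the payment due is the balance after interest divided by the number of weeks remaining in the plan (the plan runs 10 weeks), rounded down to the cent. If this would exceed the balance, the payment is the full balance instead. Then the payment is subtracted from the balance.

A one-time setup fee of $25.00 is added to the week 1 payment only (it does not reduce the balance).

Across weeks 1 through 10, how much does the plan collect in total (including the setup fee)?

$654.56

Week 1: $579.57 +$8.69 interest = $588.26; pay $58.82 (+ $25.00 fee) → $529.44
Week 2: $529.44 +$7.94 interest = $537.38; pay $59.70 → $477.68
Week 3: $477.68 +$7.16 interest = $484.84; pay $60.60 → $424.24
Week 4: $424.24 +$6.36 interest = $430.60; pay $61.51 → $369.09
Week 5: $369.09 +$5.53 interest = $374.62; pay $62.43 → $312.19
Week 6: $312.19 +$4.68 interest = $316.87; pay $63.37 → $253.50
Week 7: $253.50 +$3.80 interest = $257.30; pay $64.32 → $192.98
Week 8: $192.98 +$2.89 interest = $195.87; pay $65.29 → $130.58
Week 9: $130.58 +$1.95 interest = $132.53; pay $66.26 → $66.27
Week 10: $66.27 +$0.99 interest = $67.26; pay $67.26 → $0.00
Total paid: $654.56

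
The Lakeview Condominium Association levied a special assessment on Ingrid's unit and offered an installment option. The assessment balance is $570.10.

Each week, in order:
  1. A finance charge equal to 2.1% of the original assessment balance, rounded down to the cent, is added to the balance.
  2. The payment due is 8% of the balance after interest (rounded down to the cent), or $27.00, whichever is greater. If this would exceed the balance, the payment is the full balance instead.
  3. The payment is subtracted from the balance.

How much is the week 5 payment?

$36.75

Week 1: $570.10 +$11.97 interest = $582.07; pay $46.56 → $535.51
Week 2: $535.51 +$11.97 interest = $547.48; pay $43.79 → $503.69
Week 3: $503.69 +$11.97 interest = $515.66; pay $41.25 → $474.41
Week 4: $474.41 +$11.97 interest = $486.38; pay $38.91 → $447.47
Week 5: $447.47 +$11.97 interest = $459.44; pay $36.75 → $422.69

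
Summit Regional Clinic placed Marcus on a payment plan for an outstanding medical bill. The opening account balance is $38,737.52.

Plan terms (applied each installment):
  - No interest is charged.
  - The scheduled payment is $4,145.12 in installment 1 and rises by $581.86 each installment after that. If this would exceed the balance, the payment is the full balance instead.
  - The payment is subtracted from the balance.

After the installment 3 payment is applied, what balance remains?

$24,556.58

Installment 1: opening $38,737.52; payment $4,145.12; balance $34,592.40
Installment 2: opening $34,592.40; payment $4,726.98; balance $29,865.42
Installment 3: opening $29,865.42; payment $5,308.84; balance $24,556.58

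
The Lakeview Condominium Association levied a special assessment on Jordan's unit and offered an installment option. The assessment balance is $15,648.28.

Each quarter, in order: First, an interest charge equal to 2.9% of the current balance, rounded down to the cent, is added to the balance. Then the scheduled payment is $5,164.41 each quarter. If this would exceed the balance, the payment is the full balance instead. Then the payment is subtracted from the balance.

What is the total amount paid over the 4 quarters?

# | Opening | Interest | Payment | End bal
1 | $15,648.28 | $453.80 | $5,164.41 | $10,937.67
2 | $10,937.67 | $317.19 | $5,164.41 | $6,090.45
3 | $6,090.45 | $176.62 | $5,164.41 | $1,102.66
4 | $1,102.66 | $31.97 | $1,134.63 | $0.00
Total paid: $16,627.86

$16,627.86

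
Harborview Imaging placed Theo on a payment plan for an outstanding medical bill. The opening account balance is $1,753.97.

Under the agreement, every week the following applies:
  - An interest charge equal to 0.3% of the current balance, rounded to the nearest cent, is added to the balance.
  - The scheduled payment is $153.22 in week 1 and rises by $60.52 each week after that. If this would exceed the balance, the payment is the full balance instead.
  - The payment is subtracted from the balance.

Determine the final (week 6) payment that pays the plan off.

# | Opening | Interest | Payment | End bal
1 | $1,753.97 | $5.26 | $153.22 | $1,606.01
2 | $1,606.01 | $4.82 | $213.74 | $1,397.09
3 | $1,397.09 | $4.19 | $274.26 | $1,127.02
4 | $1,127.02 | $3.38 | $334.78 | $795.62
5 | $795.62 | $2.39 | $395.30 | $402.71
6 | $402.71 | $1.21 | $403.92 | $0.00

$403.92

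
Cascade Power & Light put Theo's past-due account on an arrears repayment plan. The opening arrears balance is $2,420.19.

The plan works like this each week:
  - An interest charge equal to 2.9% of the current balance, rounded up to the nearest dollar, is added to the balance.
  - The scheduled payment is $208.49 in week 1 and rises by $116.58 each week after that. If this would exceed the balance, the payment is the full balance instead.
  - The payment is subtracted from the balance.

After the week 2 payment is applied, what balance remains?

Week 1: $2,420.19 +$71.00 interest = $2,491.19; pay $208.49 → $2,282.70
Week 2: $2,282.70 +$67.00 interest = $2,349.70; pay $325.07 → $2,024.63

$2,024.63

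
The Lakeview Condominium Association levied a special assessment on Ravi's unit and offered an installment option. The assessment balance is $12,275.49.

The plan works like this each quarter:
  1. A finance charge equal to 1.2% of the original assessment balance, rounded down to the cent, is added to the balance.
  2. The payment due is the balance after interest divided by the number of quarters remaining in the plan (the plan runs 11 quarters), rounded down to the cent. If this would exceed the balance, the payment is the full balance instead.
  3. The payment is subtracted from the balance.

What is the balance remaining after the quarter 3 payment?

$9,283.54

# | Opening | Interest | Payment | End bal
1 | $12,275.49 | $147.30 | $1,129.34 | $11,293.45
2 | $11,293.45 | $147.30 | $1,144.07 | $10,296.68
3 | $10,296.68 | $147.30 | $1,160.44 | $9,283.54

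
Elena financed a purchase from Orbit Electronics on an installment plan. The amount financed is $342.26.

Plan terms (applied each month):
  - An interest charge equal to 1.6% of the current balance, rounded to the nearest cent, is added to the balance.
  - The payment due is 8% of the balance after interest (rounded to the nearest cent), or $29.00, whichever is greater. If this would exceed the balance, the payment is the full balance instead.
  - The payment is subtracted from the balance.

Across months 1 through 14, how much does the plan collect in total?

Month 1: $342.26 +$5.48 interest = $347.74; pay $29.00 → $318.74
Month 2: $318.74 +$5.10 interest = $323.84; pay $29.00 → $294.84
Month 3: $294.84 +$4.72 interest = $299.56; pay $29.00 → $270.56
Month 4: $270.56 +$4.33 interest = $274.89; pay $29.00 → $245.89
Month 5: $245.89 +$3.93 interest = $249.82; pay $29.00 → $220.82
Month 6: $220.82 +$3.53 interest = $224.35; pay $29.00 → $195.35
Month 7: $195.35 +$3.13 interest = $198.48; pay $29.00 → $169.48
Month 8: $169.48 +$2.71 interest = $172.19; pay $29.00 → $143.19
Month 9: $143.19 +$2.29 interest = $145.48; pay $29.00 → $116.48
Month 10: $116.48 +$1.86 interest = $118.34; pay $29.00 → $89.34
Month 11: $89.34 +$1.43 interest = $90.77; pay $29.00 → $61.77
Month 12: $61.77 +$0.99 interest = $62.76; pay $29.00 → $33.76
Month 13: $33.76 +$0.54 interest = $34.30; pay $29.00 → $5.30
Month 14: $5.30 +$0.08 interest = $5.38; pay $5.38 → $0.00
Total paid: $382.38

$382.38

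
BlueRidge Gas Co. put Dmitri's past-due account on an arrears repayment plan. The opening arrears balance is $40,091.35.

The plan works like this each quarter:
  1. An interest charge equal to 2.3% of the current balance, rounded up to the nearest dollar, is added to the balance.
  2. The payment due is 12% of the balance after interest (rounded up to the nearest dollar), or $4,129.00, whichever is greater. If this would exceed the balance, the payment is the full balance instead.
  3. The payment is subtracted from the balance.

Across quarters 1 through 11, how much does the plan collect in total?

$45,621.35

Quarter 1: opening $40,091.35; interest $923.00 → $41,014.35; payment $4,922.00; balance $36,092.35
Quarter 2: opening $36,092.35; interest $831.00 → $36,923.35; payment $4,431.00; balance $32,492.35
Quarter 3: opening $32,492.35; interest $748.00 → $33,240.35; payment $4,129.00; balance $29,111.35
Quarter 4: opening $29,111.35; interest $670.00 → $29,781.35; payment $4,129.00; balance $25,652.35
Quarter 5: opening $25,652.35; interest $591.00 → $26,243.35; payment $4,129.00; balance $22,114.35
Quarter 6: opening $22,114.35; interest $509.00 → $22,623.35; payment $4,129.00; balance $18,494.35
Quarter 7: opening $18,494.35; interest $426.00 → $18,920.35; payment $4,129.00; balance $14,791.35
Quarter 8: opening $14,791.35; interest $341.00 → $15,132.35; payment $4,129.00; balance $11,003.35
Quarter 9: opening $11,003.35; interest $254.00 → $11,257.35; payment $4,129.00; balance $7,128.35
Quarter 10: opening $7,128.35; interest $164.00 → $7,292.35; payment $4,129.00; balance $3,163.35
Quarter 11: opening $3,163.35; interest $73.00 → $3,236.35; payment $3,236.35; balance $0.00
Total paid: $45,621.35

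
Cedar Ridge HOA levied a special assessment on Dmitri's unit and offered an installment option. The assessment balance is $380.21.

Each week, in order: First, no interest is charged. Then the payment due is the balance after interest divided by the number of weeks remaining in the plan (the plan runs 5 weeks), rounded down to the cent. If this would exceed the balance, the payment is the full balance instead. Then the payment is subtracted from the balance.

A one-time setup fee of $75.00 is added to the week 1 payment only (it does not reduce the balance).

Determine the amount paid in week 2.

$76.04

Week 1: $380.21 − $76.04 (+ $75.00 fee) → $304.17
Week 2: $304.17 − $76.04 → $228.13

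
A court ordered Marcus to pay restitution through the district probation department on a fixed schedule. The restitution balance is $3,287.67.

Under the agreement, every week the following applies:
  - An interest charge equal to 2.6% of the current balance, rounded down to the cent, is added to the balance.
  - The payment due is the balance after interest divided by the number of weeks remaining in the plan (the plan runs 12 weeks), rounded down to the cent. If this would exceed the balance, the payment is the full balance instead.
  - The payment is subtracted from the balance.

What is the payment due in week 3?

$295.90

Week 1: $3,287.67 +$85.47 interest = $3,373.14; pay $281.09 → $3,092.05
Week 2: $3,092.05 +$80.39 interest = $3,172.44; pay $288.40 → $2,884.04
Week 3: $2,884.04 +$74.98 interest = $2,959.02; pay $295.90 → $2,663.12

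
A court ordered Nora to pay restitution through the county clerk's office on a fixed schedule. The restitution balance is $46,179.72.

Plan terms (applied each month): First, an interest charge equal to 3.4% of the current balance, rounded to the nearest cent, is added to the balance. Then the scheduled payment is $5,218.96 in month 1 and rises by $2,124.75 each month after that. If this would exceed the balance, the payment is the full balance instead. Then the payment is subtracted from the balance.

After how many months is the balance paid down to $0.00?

Month 1: opening $46,179.72; interest $1,570.11 → $47,749.83; payment $5,218.96; balance $42,530.87
Month 2: opening $42,530.87; interest $1,446.05 → $43,976.92; payment $7,343.71; balance $36,633.21
Month 3: opening $36,633.21; interest $1,245.53 → $37,878.74; payment $9,468.46; balance $28,410.28
Month 4: opening $28,410.28; interest $965.95 → $29,376.23; payment $11,593.21; balance $17,783.02
Month 5: opening $17,783.02; interest $604.62 → $18,387.64; payment $13,717.96; balance $4,669.68
Month 6: opening $4,669.68; interest $158.77 → $4,828.45; payment $4,828.45; balance $0.00
Balance reaches $0.00 in month 6.

6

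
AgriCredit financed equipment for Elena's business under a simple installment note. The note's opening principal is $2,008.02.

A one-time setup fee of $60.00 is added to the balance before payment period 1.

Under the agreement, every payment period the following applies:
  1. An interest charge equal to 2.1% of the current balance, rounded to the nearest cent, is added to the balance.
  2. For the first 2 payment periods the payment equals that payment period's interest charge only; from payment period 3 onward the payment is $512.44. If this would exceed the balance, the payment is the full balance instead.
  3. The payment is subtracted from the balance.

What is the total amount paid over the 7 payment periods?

Payment period 1: $2,068.02 +$43.43 interest = $2,111.45; pay $43.43 → $2,068.02
Payment period 2: $2,068.02 +$43.43 interest = $2,111.45; pay $43.43 → $2,068.02
Payment period 3: $2,068.02 +$43.43 interest = $2,111.45; pay $512.44 → $1,599.01
Payment period 4: $1,599.01 +$33.58 interest = $1,632.59; pay $512.44 → $1,120.15
Payment period 5: $1,120.15 +$23.52 interest = $1,143.67; pay $512.44 → $631.23
Payment period 6: $631.23 +$13.26 interest = $644.49; pay $512.44 → $132.05
Payment period 7: $132.05 +$2.77 interest = $134.82; pay $134.82 → $0.00
Total paid: $2,271.44

$2,271.44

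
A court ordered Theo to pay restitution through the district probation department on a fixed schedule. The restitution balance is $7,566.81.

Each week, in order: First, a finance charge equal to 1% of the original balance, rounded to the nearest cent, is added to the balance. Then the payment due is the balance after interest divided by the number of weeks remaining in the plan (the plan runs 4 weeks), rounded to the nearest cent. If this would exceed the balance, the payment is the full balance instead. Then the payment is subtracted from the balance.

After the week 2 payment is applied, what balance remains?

$3,871.69

# | Opening | Interest | Payment | End bal
1 | $7,566.81 | $75.67 | $1,910.62 | $5,731.86
2 | $5,731.86 | $75.67 | $1,935.84 | $3,871.69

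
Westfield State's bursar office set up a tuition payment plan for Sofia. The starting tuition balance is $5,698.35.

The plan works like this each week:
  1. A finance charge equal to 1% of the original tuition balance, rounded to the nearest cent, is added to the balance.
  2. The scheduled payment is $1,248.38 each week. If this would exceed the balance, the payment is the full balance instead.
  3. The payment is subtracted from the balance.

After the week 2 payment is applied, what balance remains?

$3,315.55

Week 1: $5,698.35 +$56.98 interest = $5,755.33; pay $1,248.38 → $4,506.95
Week 2: $4,506.95 +$56.98 interest = $4,563.93; pay $1,248.38 → $3,315.55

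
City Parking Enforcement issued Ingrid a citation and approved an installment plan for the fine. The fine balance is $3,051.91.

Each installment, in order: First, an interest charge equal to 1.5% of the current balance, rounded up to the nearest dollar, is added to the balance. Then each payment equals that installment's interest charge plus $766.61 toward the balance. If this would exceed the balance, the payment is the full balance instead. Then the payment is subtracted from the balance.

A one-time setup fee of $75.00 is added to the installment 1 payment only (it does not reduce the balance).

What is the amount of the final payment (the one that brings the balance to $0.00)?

$764.08

Installment 1: $3,051.91 +$46.00 interest = $3,097.91; pay $812.61 (+ $75.00 fee) → $2,285.30
Installment 2: $2,285.30 +$35.00 interest = $2,320.30; pay $801.61 → $1,518.69
Installment 3: $1,518.69 +$23.00 interest = $1,541.69; pay $789.61 → $752.08
Installment 4: $752.08 +$12.00 interest = $764.08; pay $764.08 → $0.00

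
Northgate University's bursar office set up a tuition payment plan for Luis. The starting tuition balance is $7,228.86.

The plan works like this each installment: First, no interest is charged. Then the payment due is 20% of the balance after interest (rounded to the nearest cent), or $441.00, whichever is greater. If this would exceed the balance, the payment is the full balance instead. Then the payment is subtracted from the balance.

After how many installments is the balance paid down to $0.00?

11

# | Opening | Payment | End bal
1 | $7,228.86 | $1,445.77 | $5,783.09
2 | $5,783.09 | $1,156.62 | $4,626.47
3 | $4,626.47 | $925.29 | $3,701.18
4 | $3,701.18 | $740.24 | $2,960.94
5 | $2,960.94 | $592.19 | $2,368.75
6 | $2,368.75 | $473.75 | $1,895.00
7 | $1,895.00 | $441.00 | $1,454.00
8 | $1,454.00 | $441.00 | $1,013.00
9 | $1,013.00 | $441.00 | $572.00
10 | $572.00 | $441.00 | $131.00
11 | $131.00 | $131.00 | $0.00
Balance reaches $0.00 in installment 11.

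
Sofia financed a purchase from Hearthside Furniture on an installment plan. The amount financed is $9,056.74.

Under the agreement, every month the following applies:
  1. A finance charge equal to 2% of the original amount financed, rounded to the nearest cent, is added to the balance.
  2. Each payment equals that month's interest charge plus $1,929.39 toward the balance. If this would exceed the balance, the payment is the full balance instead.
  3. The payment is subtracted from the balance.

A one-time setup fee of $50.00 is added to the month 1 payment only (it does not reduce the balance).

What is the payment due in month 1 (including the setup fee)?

$2,160.52

# | Opening | Interest | Payment | Fee | End bal
1 | $9,056.74 | $181.13 | $2,110.52 | $50.00 | $7,127.35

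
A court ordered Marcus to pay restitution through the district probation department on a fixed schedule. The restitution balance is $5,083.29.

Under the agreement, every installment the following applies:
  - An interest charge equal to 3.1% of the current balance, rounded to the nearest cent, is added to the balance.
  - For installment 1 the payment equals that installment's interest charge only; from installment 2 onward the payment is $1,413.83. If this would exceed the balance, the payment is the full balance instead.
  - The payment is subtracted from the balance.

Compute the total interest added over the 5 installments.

Installment 1: $5,083.29 +$157.58 interest = $5,240.87; pay $157.58 → $5,083.29
Installment 2: $5,083.29 +$157.58 interest = $5,240.87; pay $1,413.83 → $3,827.04
Installment 3: $3,827.04 +$118.64 interest = $3,945.68; pay $1,413.83 → $2,531.85
Installment 4: $2,531.85 +$78.49 interest = $2,610.34; pay $1,413.83 → $1,196.51
Installment 5: $1,196.51 +$37.09 interest = $1,233.60; pay $1,233.60 → $0.00
Total interest: $157.58 + $157.58 + $118.64 + $78.49 + $37.09 = $549.38

$549.38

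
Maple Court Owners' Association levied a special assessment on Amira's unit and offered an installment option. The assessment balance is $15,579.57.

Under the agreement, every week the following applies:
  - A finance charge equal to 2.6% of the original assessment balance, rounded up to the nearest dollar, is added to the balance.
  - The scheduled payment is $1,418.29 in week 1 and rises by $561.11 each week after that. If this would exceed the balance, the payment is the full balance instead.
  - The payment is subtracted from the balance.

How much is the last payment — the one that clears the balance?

# | Opening | Interest | Payment | End bal
1 | $15,579.57 | $406.00 | $1,418.29 | $14,567.28
2 | $14,567.28 | $406.00 | $1,979.40 | $12,993.88
3 | $12,993.88 | $406.00 | $2,540.51 | $10,859.37
4 | $10,859.37 | $406.00 | $3,101.62 | $8,163.75
5 | $8,163.75 | $406.00 | $3,662.73 | $4,907.02
6 | $4,907.02 | $406.00 | $4,223.84 | $1,089.18
7 | $1,089.18 | $406.00 | $1,495.18 | $0.00

$1,495.18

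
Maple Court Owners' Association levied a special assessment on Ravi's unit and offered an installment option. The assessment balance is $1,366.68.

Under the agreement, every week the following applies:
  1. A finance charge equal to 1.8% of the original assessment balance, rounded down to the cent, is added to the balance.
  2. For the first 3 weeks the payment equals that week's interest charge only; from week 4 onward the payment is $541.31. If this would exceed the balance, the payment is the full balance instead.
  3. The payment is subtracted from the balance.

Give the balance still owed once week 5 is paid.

$333.26

Week 1: $1,366.68 +$24.60 interest = $1,391.28; pay $24.60 → $1,366.68
Week 2: $1,366.68 +$24.60 interest = $1,391.28; pay $24.60 → $1,366.68
Week 3: $1,366.68 +$24.60 interest = $1,391.28; pay $24.60 → $1,366.68
Week 4: $1,366.68 +$24.60 interest = $1,391.28; pay $541.31 → $849.97
Week 5: $849.97 +$24.60 interest = $874.57; pay $541.31 → $333.26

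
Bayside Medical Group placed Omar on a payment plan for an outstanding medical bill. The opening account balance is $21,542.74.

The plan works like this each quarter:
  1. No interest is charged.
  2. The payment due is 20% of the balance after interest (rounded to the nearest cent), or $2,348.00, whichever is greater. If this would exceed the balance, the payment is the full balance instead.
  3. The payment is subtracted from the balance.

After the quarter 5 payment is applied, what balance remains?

$6,333.88

# | Opening | Payment | End bal
1 | $21,542.74 | $4,308.55 | $17,234.19
2 | $17,234.19 | $3,446.84 | $13,787.35
3 | $13,787.35 | $2,757.47 | $11,029.88
4 | $11,029.88 | $2,348.00 | $8,681.88
5 | $8,681.88 | $2,348.00 | $6,333.88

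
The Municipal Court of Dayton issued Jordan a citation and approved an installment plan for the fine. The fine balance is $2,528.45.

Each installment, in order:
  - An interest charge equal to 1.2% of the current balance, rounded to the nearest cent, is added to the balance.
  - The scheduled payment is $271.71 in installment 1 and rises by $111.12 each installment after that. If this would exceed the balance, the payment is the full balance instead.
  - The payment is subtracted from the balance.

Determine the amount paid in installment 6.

$169.68

Installment 1: $2,528.45 +$30.34 interest = $2,558.79; pay $271.71 → $2,287.08
Installment 2: $2,287.08 +$27.44 interest = $2,314.52; pay $382.83 → $1,931.69
Installment 3: $1,931.69 +$23.18 interest = $1,954.87; pay $493.95 → $1,460.92
Installment 4: $1,460.92 +$17.53 interest = $1,478.45; pay $605.07 → $873.38
Installment 5: $873.38 +$10.48 interest = $883.86; pay $716.19 → $167.67
Installment 6: $167.67 +$2.01 interest = $169.68; pay $169.68 → $0.00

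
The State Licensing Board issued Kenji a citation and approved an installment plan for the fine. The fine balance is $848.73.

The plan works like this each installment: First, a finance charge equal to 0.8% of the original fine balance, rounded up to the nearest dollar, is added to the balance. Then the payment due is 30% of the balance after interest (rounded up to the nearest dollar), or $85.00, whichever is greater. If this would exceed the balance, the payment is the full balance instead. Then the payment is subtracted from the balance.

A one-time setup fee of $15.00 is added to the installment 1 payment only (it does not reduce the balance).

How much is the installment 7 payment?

# | Opening | Interest | Payment | Fee | End bal
1 | $848.73 | $7.00 | $257.00 | $15.00 | $598.73
2 | $598.73 | $7.00 | $182.00 | — | $423.73
3 | $423.73 | $7.00 | $130.00 | — | $300.73
4 | $300.73 | $7.00 | $93.00 | — | $214.73
5 | $214.73 | $7.00 | $85.00 | — | $136.73
6 | $136.73 | $7.00 | $85.00 | — | $58.73
7 | $58.73 | $7.00 | $65.73 | — | $0.00

$65.73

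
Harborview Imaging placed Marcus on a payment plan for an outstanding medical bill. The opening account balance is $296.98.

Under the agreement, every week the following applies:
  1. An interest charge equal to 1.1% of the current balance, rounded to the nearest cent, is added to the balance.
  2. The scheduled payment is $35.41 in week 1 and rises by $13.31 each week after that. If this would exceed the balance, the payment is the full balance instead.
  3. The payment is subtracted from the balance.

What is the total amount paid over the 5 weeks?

$308.26

Week 1: $296.98 +$3.27 interest = $300.25; pay $35.41 → $264.84
Week 2: $264.84 +$2.91 interest = $267.75; pay $48.72 → $219.03
Week 3: $219.03 +$2.41 interest = $221.44; pay $62.03 → $159.41
Week 4: $159.41 +$1.75 interest = $161.16; pay $75.34 → $85.82
Week 5: $85.82 +$0.94 interest = $86.76; pay $86.76 → $0.00
Total paid: $308.26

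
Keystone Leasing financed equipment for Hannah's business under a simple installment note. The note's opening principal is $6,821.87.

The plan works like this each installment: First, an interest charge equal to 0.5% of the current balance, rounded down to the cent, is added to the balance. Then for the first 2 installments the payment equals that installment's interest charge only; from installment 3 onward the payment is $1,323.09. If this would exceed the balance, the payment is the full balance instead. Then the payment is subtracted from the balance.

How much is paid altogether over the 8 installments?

Installment 1: $6,821.87 +$34.10 interest = $6,855.97; pay $34.10 → $6,821.87
Installment 2: $6,821.87 +$34.10 interest = $6,855.97; pay $34.10 → $6,821.87
Installment 3: $6,821.87 +$34.10 interest = $6,855.97; pay $1,323.09 → $5,532.88
Installment 4: $5,532.88 +$27.66 interest = $5,560.54; pay $1,323.09 → $4,237.45
Installment 5: $4,237.45 +$21.18 interest = $4,258.63; pay $1,323.09 → $2,935.54
Installment 6: $2,935.54 +$14.67 interest = $2,950.21; pay $1,323.09 → $1,627.12
Installment 7: $1,627.12 +$8.13 interest = $1,635.25; pay $1,323.09 → $312.16
Installment 8: $312.16 +$1.56 interest = $313.72; pay $313.72 → $0.00
Total paid: $6,997.37

$6,997.37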